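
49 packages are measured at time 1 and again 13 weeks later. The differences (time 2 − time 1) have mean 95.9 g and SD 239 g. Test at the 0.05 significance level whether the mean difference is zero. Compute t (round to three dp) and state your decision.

t = 2.809; reject H0

H0: μ_d = 0; H1: μ_d ≠ 0 (paired t-test on the differences, two-sided).
t = d̄/(s_d/√n) = 95.9/(239/√49) = 2.809
df = n − 1 = 48
Two-sided p-value ≈ 0.0072
Since p ≈ 0.0072 < α = 0.05, reject H0; the data support H1.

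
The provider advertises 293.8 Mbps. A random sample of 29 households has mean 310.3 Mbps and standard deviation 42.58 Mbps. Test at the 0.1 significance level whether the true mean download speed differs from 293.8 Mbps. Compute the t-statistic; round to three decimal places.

2.087

H0: μ = 293.8; H1: μ ≠ 293.8 (one-sample t-test, two-sided).
t = (x̄ − μ₀)/(s/√n) = (310.3 − 293.8)/(42.58/√29) = 2.087
df = n − 1 = 28
Two-sided p-value ≈ 0.046
Since p ≈ 0.046 < α = 0.1, reject H0; the evidence is statistically significant.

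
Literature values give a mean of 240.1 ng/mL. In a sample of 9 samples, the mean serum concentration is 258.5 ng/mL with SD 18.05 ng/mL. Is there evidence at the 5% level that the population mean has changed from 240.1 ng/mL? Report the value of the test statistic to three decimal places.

H0: μ = 240.1; H1: μ ≠ 240.1 (one-sample t-test, two-sided).
t = (x̄ − μ₀)/(s/√n) = (258.5 − 240.1)/(18.05/√9) = 3.058
df = n − 1 = 8
Two-sided p-value ≈ 0.0156
Since p ≈ 0.0156 < α = 0.05, reject H0; the evidence is statistically significant.

3.058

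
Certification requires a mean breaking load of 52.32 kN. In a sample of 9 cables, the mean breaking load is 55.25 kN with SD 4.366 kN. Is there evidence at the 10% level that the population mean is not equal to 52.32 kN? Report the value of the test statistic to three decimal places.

H0: μ = 52.32; H1: μ ≠ 52.32 (one-sample t-test, two-sided).
t = (x̄ − μ₀)/(s/√n) = (55.25 − 52.32)/(4.366/√9) = 2.013
df = n − 1 = 8
Two-sided p-value ≈ 0.0789
Since p ≈ 0.0789 < α = 0.1, reject H0; the evidence is statistically significant.

2.013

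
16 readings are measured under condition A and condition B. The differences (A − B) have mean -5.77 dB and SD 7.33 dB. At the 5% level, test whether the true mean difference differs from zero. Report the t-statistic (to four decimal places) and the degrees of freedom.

t = -3.1487, df = 15

H0: μ_d = 0; H1: μ_d ≠ 0 (paired t-test on the differences, two-sided).
t = d̄/(s_d/√n) = -5.77/(7.33/√16) = -3.1487
df = n − 1 = 15
Two-sided p-value ≈ 0.0066
Since p ≈ 0.0066 < α = 0.05, reject H0; the evidence is statistically significant.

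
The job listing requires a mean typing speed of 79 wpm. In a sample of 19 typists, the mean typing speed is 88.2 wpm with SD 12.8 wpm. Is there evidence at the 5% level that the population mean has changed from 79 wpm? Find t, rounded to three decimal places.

H0: μ = 79; H1: μ ≠ 79 (one-sample t-test, two-sided).
t = (x̄ − μ₀)/(s/√n) = (88.2 − 79)/(12.8/√19) = 3.133
df = n − 1 = 18
Two-sided p-value ≈ 0.006
Since p ≈ 0.006 < α = 0.05, reject H0; the evidence is statistically significant.

3.133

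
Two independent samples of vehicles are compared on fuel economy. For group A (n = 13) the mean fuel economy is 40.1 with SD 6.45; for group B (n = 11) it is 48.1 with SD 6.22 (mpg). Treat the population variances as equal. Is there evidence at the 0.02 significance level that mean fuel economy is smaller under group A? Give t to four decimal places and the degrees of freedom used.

t = -3.0769, df = 22

Let group 1 = group A, group 2 = group B. H0: μ_1 = μ_2; H1: μ_1 < μ_2 (two-sample pooled-variance t-test, left-tailed).
s_p² = [(13−1)·6.45² + (11−1)·6.22²]/(13+11−2) = 40.2779
t = (40.1 − 48.1)/√[40.2779·(1/13 + 1/11)] = -3.0769
df = n₁ + n₂ − 2 = 22
p-value = P(T ≤ -3.0769) ≈ 0.0028
Since p ≈ 0.0028 < α = 0.02, reject H0; the data support H1.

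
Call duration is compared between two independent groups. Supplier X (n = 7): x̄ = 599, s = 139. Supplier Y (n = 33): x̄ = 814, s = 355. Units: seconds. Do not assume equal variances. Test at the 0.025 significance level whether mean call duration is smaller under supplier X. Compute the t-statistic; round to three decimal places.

Let group 1 = supplier X, group 2 = supplier Y. H0: μ_1 = μ_2; H1: μ_1 < μ_2 (Welch's two-sample t-test, left-tailed).
t = (x̄_1 − x̄_2)/√(s_1²/n_1 + s_2²/n_2) = (599 − 814)/√(139²/7 + 355²/33) = -2.651
Welch–Satterthwaite df ≈ 25.09
p-value = P(T ≤ -2.651) ≈ 0.007
Since p ≈ 0.007 < α = 0.025, reject H0; the data support H1.

-2.651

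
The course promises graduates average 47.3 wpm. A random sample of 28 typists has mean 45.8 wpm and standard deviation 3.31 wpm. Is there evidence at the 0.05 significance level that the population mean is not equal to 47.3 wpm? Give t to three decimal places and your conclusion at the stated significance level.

H0: μ = 47.3; H1: μ ≠ 47.3 (one-sample t-test, two-sided).
t = (x̄ − μ₀)/(s/√n) = (45.8 − 47.3)/(3.31/√28) = -2.398
df = n − 1 = 27
Two-sided p-value ≈ 0.024
Since p ≈ 0.024 < α = 0.05, reject H0; the data support H1.

t = -2.398; reject H0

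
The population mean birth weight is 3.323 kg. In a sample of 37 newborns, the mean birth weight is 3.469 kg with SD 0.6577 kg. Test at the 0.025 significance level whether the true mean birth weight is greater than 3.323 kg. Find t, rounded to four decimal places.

1.3503

H0: μ = 3.323; H1: μ > 3.323 (one-sample t-test, right-tailed).
t = (x̄ − μ₀)/(s/√n) = (3.469 − 3.323)/(0.6577/√37) = 1.3503
df = n − 1 = 36
p-value = P(T ≥ 1.3503) ≈ 0.093
Since p ≈ 0.093 > α = 0.025, fail to reject H0; the data do not provide sufficient evidence against H0.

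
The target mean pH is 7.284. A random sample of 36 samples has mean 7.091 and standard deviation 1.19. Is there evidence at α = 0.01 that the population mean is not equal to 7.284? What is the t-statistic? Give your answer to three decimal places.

-0.973

H0: μ = 7.284; H1: μ ≠ 7.284 (one-sample t-test, two-sided).
t = (x̄ − μ₀)/(s/√n) = (7.091 − 7.284)/(1.19/√36) = -0.973
df = n − 1 = 35
Two-sided p-value ≈ 0.337
Since p ≈ 0.337 > α = 0.01, fail to reject H0; the data do not provide sufficient evidence against H0.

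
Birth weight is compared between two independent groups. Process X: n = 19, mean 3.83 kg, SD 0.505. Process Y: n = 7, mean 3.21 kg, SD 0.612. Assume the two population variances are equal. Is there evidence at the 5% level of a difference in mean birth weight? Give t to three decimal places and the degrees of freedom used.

t = 2.627, df = 24

Let group 1 = process X, group 2 = process Y. H0: μ_1 = μ_2; H1: μ_1 ≠ μ_2 (two-sample pooled-variance t-test, two-sided).
s_p² = [(19−1)·0.505² + (7−1)·0.612²]/(19+7−2) = 0.284905
t = (3.83 − 3.21)/√[0.284905·(1/19 + 1/7)] = 2.627
df = n₁ + n₂ − 2 = 24
Two-sided p-value ≈ 0.015
Since p ≈ 0.015 < α = 0.05, reject H0; the data support H1.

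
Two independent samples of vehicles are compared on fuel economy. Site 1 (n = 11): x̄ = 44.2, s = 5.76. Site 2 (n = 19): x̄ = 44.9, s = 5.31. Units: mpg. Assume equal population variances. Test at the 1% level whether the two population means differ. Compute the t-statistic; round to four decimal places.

Let group 1 = site 1, group 2 = site 2. H0: μ_1 = μ_2; H1: μ_1 ≠ μ_2 (two-sample pooled-variance t-test, two-sided).
s_p² = [(11−1)·5.76² + (19−1)·5.31²]/(11+19−2) = 29.9752
t = (44.2 − 44.9)/√[29.9752·(1/11 + 1/19)] = -0.3375
df = n₁ + n₂ − 2 = 28
Two-sided p-value ≈ 0.7383
Since p ≈ 0.7383 > α = 0.01, fail to reject H0; the evidence is not statistically significant.

-0.3375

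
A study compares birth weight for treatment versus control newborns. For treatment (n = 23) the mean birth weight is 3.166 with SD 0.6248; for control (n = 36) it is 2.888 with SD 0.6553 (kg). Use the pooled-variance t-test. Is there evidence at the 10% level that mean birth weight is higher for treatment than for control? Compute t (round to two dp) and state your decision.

Let group 1 = treatment, group 2 = control. H0: μ_1 = μ_2; H1: μ_1 > μ_2 (two-sample pooled-variance t-test, right-tailed).
s_p² = [(23−1)·0.6248² + (36−1)·0.6553²]/(23+36−2) = 0.414349
t = (3.166 − 2.888)/√[0.414349·(1/23 + 1/36)] = 1.62
df = n₁ + n₂ − 2 = 57
p-value = P(T ≥ 1.62) ≈ 0.0556
Since p ≈ 0.0556 < α = 0.1, reject H0; the evidence is statistically significant.

t = 1.62; reject H0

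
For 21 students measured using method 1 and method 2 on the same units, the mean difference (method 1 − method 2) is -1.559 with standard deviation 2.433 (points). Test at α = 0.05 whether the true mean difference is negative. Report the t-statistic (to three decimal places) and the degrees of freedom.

t = -2.936, df = 20

H0: μ_d = 0; H1: μ_d < 0 (paired t-test on the differences, left-tailed).
t = d̄/(s_d/√n) = -1.559/(2.433/√21) = -2.936
df = n − 1 = 20
p-value = P(T ≤ -2.936) ≈ 0.004
Since p ≈ 0.004 < α = 0.05, reject H0; the data support H1.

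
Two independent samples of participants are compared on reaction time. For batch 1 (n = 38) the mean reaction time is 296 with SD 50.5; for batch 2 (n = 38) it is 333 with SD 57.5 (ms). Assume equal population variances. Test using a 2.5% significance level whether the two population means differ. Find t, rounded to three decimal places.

-2.980

Let group 1 = batch 1, group 2 = batch 2. H0: μ_1 = μ_2; H1: μ_1 ≠ μ_2 (two-sample pooled-variance t-test, two-sided).
s_p² = [(38−1)·50.5² + (38−1)·57.5²]/(38+38−2) = 2928.25
t = (296 − 333)/√[2928.25·(1/38 + 1/38)] = -2.980
df = n₁ + n₂ − 2 = 74
Two-sided p-value ≈ 0.004
Since p ≈ 0.004 < α = 0.025, reject H0; the data support H1.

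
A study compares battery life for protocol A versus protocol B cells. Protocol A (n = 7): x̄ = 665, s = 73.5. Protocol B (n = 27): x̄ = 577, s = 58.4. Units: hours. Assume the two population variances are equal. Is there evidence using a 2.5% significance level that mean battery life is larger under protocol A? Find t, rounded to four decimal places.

Let group 1 = protocol A, group 2 = protocol B. H0: μ_1 = μ_2; H1: μ_1 > μ_2 (two-sample pooled-variance t-test, right-tailed).
s_p² = [(7−1)·73.5² + (27−1)·58.4²]/(7+27−2) = 3784
t = (665 − 577)/√[3784·(1/7 + 1/27)] = 3.3729
df = n₁ + n₂ − 2 = 32
p-value = P(T ≥ 3.3729) ≈ 0.0010
Since p ≈ 0.0010 < α = 0.025, reject H0; the data support H1.

3.3729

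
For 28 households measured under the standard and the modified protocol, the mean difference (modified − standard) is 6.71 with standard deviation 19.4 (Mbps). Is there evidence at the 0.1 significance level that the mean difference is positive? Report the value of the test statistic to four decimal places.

H0: μ_d = 0; H1: μ_d > 0 (paired t-test on the differences, right-tailed).
t = d̄/(s_d/√n) = 6.71/(19.4/√28) = 1.8302
df = n − 1 = 27
p-value = P(T ≥ 1.8302) ≈ 0.0391
Since p ≈ 0.0391 < α = 0.1, reject H0; the evidence is statistically significant.

1.8302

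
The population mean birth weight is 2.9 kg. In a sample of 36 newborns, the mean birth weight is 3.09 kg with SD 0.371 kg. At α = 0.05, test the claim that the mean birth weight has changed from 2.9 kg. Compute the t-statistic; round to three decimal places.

3.073

H0: μ = 2.9; H1: μ ≠ 2.9 (one-sample t-test, two-sided).
t = (x̄ − μ₀)/(s/√n) = (3.09 − 2.9)/(0.371/√36) = 3.073
df = n − 1 = 35
Two-sided p-value ≈ 0.004
Since p ≈ 0.004 < α = 0.05, reject H0; the data support H1.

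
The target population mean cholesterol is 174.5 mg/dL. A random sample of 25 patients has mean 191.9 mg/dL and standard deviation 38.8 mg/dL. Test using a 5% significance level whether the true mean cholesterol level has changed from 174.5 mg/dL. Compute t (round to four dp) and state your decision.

t = 2.2423; reject H0

H0: μ = 174.5; H1: μ ≠ 174.5 (one-sample t-test, two-sided).
t = (x̄ − μ₀)/(s/√n) = (191.9 − 174.5)/(38.8/√25) = 2.2423
df = n − 1 = 24
Two-sided p-value ≈ 0.034
Since p ≈ 0.034 < α = 0.05, reject H0; the data support H1.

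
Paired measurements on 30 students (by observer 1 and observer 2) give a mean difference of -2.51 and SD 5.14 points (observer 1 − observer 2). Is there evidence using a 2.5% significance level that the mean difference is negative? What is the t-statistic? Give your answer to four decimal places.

H0: μ_d = 0; H1: μ_d < 0 (paired t-test on the differences, left-tailed).
t = d̄/(s_d/√n) = -2.51/(5.14/√30) = -2.6747
df = n − 1 = 29
p-value = P(T ≤ -2.6747) ≈ 0.006
Since p ≈ 0.006 < α = 0.025, reject H0; the data support H1.

-2.6747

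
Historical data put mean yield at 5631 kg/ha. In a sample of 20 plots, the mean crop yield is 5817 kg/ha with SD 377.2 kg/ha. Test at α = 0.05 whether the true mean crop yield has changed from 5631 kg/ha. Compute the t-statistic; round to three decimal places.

2.205

H0: μ = 5631; H1: μ ≠ 5631 (one-sample t-test, two-sided).
t = (x̄ − μ₀)/(s/√n) = (5817 − 5631)/(377.2/√20) = 2.205
df = n − 1 = 19
Two-sided p-value ≈ 0.040
Since p ≈ 0.040 < α = 0.05, reject H0; the evidence is statistically significant.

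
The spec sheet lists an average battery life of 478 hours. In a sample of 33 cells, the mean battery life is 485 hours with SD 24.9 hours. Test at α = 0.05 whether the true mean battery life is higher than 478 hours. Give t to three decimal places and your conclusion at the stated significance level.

H0: μ = 478; H1: μ > 478 (one-sample t-test, right-tailed).
t = (x̄ − μ₀)/(s/√n) = (485 − 478)/(24.9/√33) = 1.615
df = n − 1 = 32
p-value = P(T ≥ 1.615) ≈ 0.058
Since p ≈ 0.058 > α = 0.05, fail to reject H0; the data do not provide sufficient evidence against H0.

t = 1.615; fail to reject H0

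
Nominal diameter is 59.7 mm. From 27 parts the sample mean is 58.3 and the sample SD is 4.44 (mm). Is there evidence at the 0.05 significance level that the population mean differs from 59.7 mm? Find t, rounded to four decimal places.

-1.6384

H0: μ = 59.7; H1: μ ≠ 59.7 (one-sample t-test, two-sided).
t = (x̄ − μ₀)/(s/√n) = (58.3 − 59.7)/(4.44/√27) = -1.6384
df = n − 1 = 26
Two-sided p-value ≈ 0.1134
Since p ≈ 0.1134 > α = 0.05, fail to reject H0; the evidence is not statistically significant.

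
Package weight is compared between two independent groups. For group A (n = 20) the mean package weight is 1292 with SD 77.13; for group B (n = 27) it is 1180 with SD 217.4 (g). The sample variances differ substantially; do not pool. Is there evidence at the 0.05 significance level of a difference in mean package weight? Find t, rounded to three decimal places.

2.475

Let group 1 = group A, group 2 = group B. H0: μ_1 = μ_2; H1: μ_1 ≠ μ_2 (Welch's two-sample t-test, two-sided).
t = (x̄_1 − x̄_2)/√(s_1²/n_1 + s_2²/n_2) = (1292 − 1180)/√(77.13²/20 + 217.4²/27) = 2.475
Welch–Satterthwaite df ≈ 34.23
Two-sided p-value ≈ 0.018
Since p ≈ 0.018 < α = 0.05, reject H0; the data support H1.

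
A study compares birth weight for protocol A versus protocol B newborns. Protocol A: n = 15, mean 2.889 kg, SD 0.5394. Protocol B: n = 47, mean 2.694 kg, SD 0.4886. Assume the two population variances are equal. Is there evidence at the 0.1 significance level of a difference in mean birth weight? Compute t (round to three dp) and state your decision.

Let group 1 = protocol A, group 2 = protocol B. H0: μ_1 = μ_2; H1: μ_1 ≠ μ_2 (two-sample pooled-variance t-test, two-sided).
s_p² = [(15−1)·0.5394² + (47−1)·0.4886²]/(15+47−2) = 0.250915
t = (2.889 − 2.694)/√[0.250915·(1/15 + 1/47)] = 1.313
df = n₁ + n₂ − 2 = 60
Two-sided p-value ≈ 0.194
Since p ≈ 0.194 > α = 0.1, fail to reject H0; the evidence is not statistically significant.

t = 1.313; fail to reject H0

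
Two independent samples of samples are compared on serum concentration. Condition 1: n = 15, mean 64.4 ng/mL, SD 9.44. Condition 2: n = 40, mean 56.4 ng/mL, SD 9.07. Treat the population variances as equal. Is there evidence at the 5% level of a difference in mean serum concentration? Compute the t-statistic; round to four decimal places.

Let group 1 = condition 1, group 2 = condition 2. H0: μ_1 = μ_2; H1: μ_1 ≠ μ_2 (two-sample pooled-variance t-test, two-sided).
s_p² = [(15−1)·9.44² + (40−1)·9.07²]/(15+40−2) = 84.074
t = (64.4 − 56.4)/√[84.074·(1/15 + 1/40)] = 2.8817
df = n₁ + n₂ − 2 = 53
Two-sided p-value ≈ 0.006
Since p ≈ 0.006 < α = 0.05, reject H0; the evidence is statistically significant.

2.8817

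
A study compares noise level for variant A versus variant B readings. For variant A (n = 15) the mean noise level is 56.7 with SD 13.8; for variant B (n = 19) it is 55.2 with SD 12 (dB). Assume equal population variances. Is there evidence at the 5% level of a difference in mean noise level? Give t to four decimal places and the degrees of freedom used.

Let group 1 = variant A, group 2 = variant B. H0: μ_1 = μ_2; H1: μ_1 ≠ μ_2 (two-sample pooled-variance t-test, two-sided).
s_p² = [(15−1)·13.8² + (19−1)·12²]/(15+19−2) = 164.317
t = (56.7 − 55.2)/√[164.317·(1/15 + 1/19)] = 0.3388
df = n₁ + n₂ − 2 = 32
Two-sided p-value ≈ 0.737
Since p ≈ 0.737 > α = 0.05, fail to reject H0; the data do not provide sufficient evidence against H0.

t = 0.3388, df = 32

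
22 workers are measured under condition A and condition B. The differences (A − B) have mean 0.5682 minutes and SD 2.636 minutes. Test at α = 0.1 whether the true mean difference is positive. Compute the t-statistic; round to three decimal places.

1.011

H0: μ_d = 0; H1: μ_d > 0 (paired t-test on the differences, right-tailed).
t = d̄/(s_d/√n) = 0.5682/(2.636/√22) = 1.011
df = n − 1 = 21
p-value = P(T ≥ 1.011) ≈ 0.162
Since p ≈ 0.162 > α = 0.1, fail to reject H0; the evidence is not statistically significant.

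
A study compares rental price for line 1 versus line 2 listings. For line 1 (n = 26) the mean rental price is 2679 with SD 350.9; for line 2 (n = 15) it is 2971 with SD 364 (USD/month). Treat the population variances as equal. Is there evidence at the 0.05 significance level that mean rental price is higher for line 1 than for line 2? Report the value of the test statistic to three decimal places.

Let group 1 = line 1, group 2 = line 2. H0: μ_1 = μ_2; H1: μ_1 > μ_2 (two-sample pooled-variance t-test, right-tailed).
s_p² = [(26−1)·350.9² + (15−1)·364²]/(26+15−2) = 126493
t = (2679 − 2971)/√[126493·(1/26 + 1/15)] = -2.532
df = n₁ + n₂ − 2 = 39
p-value = P(T ≥ -2.532) ≈ 0.992
Since p ≈ 0.992 > α = 0.05, fail to reject H0; the evidence is not statistically significant.

-2.532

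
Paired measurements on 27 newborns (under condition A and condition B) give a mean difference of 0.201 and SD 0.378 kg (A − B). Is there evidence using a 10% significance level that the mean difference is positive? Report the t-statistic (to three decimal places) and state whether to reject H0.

H0: μ_d = 0; H1: μ_d > 0 (paired t-test on the differences, right-tailed).
t = d̄/(s_d/√n) = 0.201/(0.378/√27) = 2.763
df = n − 1 = 26
p-value = P(T ≥ 2.763) ≈ 0.0052
Since p ≈ 0.0052 < α = 0.1, reject H0; the evidence is statistically significant.

t = 2.763; reject H0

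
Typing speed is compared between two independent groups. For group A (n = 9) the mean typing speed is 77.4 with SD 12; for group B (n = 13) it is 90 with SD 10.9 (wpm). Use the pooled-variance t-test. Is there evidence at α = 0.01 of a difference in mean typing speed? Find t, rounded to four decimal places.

-2.5595

Let group 1 = group A, group 2 = group B. H0: μ_1 = μ_2; H1: μ_1 ≠ μ_2 (two-sample pooled-variance t-test, two-sided).
s_p² = [(9−1)·12² + (13−1)·10.9²]/(9+13−2) = 128.886
t = (77.4 − 90)/√[128.886·(1/9 + 1/13)] = -2.5595
df = n₁ + n₂ − 2 = 20
Two-sided p-value ≈ 0.0187
Since p ≈ 0.0187 > α = 0.01, fail to reject H0; the data do not provide sufficient evidence against H0.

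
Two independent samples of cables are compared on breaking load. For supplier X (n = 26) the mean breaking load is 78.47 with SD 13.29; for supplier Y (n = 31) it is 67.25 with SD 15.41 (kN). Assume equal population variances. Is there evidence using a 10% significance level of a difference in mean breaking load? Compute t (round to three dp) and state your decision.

Let group 1 = supplier X, group 2 = supplier Y. H0: μ_1 = μ_2; H1: μ_1 ≠ μ_2 (two-sample pooled-variance t-test, two-sided).
s_p² = [(26−1)·13.29² + (31−1)·15.41²]/(26+31−2) = 209.812
t = (78.47 − 67.25)/√[209.812·(1/26 + 1/31)] = 2.913
df = n₁ + n₂ − 2 = 55
Two-sided p-value ≈ 0.005
Since p ≈ 0.005 < α = 0.1, reject H0; the evidence is statistically significant.

t = 2.913; reject H0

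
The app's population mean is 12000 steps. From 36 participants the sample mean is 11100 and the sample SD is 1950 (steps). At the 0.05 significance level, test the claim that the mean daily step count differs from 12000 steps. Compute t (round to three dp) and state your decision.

H0: μ = 12000; H1: μ ≠ 12000 (one-sample t-test, two-sided).
t = (x̄ − μ₀)/(s/√n) = (11100 − 12000)/(1950/√36) = -2.769
df = n − 1 = 35
Two-sided p-value ≈ 0.009
Since p ≈ 0.009 < α = 0.05, reject H0; the evidence is statistically significant.

t = -2.769; reject H0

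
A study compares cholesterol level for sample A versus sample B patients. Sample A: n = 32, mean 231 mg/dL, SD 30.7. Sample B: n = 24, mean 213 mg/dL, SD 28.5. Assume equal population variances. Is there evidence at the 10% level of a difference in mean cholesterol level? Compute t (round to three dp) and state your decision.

t = 2.238; reject H0

Let group 1 = sample A, group 2 = sample B. H0: μ_1 = μ_2; H1: μ_1 ≠ μ_2 (two-sample pooled-variance t-test, two-sided).
s_p² = [(32−1)·30.7² + (24−1)·28.5²]/(32+24−2) = 887.017
t = (231 − 213)/√[887.017·(1/32 + 1/24)] = 2.238
df = n₁ + n₂ − 2 = 54
Two-sided p-value ≈ 0.029
Since p ≈ 0.029 < α = 0.1, reject H0; the evidence is statistically significant.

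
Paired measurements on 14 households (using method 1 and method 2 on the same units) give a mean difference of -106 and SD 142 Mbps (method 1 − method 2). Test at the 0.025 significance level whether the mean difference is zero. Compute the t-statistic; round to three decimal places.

-2.793

H0: μ_d = 0; H1: μ_d ≠ 0 (paired t-test on the differences, two-sided).
t = d̄/(s_d/√n) = -106/(142/√14) = -2.793
df = n − 1 = 13
Two-sided p-value ≈ 0.015
Since p ≈ 0.015 < α = 0.025, reject H0; the evidence is statistically significant.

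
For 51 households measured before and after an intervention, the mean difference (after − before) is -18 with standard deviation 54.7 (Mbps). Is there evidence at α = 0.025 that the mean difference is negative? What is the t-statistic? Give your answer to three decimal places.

H0: μ_d = 0; H1: μ_d < 0 (paired t-test on the differences, left-tailed).
t = d̄/(s_d/√n) = -18/(54.7/√51) = -2.350
df = n − 1 = 50
p-value = P(T ≤ -2.350) ≈ 0.011
Since p ≈ 0.011 < α = 0.025, reject H0; the evidence is statistically significant.

-2.350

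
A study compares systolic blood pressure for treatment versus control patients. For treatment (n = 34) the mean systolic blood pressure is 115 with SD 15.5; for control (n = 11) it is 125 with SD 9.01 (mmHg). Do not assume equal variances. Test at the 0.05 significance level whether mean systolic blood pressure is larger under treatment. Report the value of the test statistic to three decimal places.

Let group 1 = treatment, group 2 = control. H0: μ_1 = μ_2; H1: μ_1 > μ_2 (Welch's two-sample t-test, right-tailed).
t = (x̄_1 − x̄_2)/√(s_1²/n_1 + s_2²/n_2) = (115 − 125)/√(15.5²/34 + 9.01²/11) = -2.631
Welch–Satterthwaite df ≈ 29.99
p-value = P(T ≥ -2.631) ≈ 0.9933
Since p ≈ 0.9933 > α = 0.05, fail to reject H0; the evidence is not statistically significant.

-2.631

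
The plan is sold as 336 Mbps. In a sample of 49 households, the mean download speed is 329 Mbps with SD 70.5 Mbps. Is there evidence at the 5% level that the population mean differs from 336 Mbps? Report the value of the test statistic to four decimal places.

-0.6950

H0: μ = 336; H1: μ ≠ 336 (one-sample t-test, two-sided).
t = (x̄ − μ₀)/(s/√n) = (329 − 336)/(70.5/√49) = -0.6950
df = n − 1 = 48
Two-sided p-value ≈ 0.490
Since p ≈ 0.490 > α = 0.05, fail to reject H0; the data do not provide sufficient evidence against H0.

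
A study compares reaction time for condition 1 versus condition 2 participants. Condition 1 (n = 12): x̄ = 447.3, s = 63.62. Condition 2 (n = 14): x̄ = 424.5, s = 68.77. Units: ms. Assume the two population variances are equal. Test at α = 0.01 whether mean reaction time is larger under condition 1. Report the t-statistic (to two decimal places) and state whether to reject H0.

t = 0.87; fail to reject H0

Let group 1 = condition 1, group 2 = condition 2. H0: μ_1 = μ_2; H1: μ_1 > μ_2 (two-sample pooled-variance t-test, right-tailed).
s_p² = [(12−1)·63.62² + (14−1)·68.77²]/(12+14−2) = 4416.82
t = (447.3 − 424.5)/√[4416.82·(1/12 + 1/14)] = 0.87
df = n₁ + n₂ − 2 = 24
p-value = P(T ≥ 0.87) ≈ 0.196
Since p ≈ 0.196 > α = 0.01, fail to reject H0; the data do not provide sufficient evidence against H0.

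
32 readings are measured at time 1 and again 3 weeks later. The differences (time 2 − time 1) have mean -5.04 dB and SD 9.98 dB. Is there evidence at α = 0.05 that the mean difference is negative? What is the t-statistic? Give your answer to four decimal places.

H0: μ_d = 0; H1: μ_d < 0 (paired t-test on the differences, left-tailed).
t = d̄/(s_d/√n) = -5.04/(9.98/√32) = -2.8568
df = n − 1 = 31
p-value = P(T ≤ -2.8568) ≈ 0.004
Since p ≈ 0.004 < α = 0.05, reject H0; the data support H1.

-2.8568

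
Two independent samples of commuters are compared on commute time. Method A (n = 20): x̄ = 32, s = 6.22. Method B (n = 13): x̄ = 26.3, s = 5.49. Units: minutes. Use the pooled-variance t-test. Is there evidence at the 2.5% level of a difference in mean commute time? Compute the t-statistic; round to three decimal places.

Let group 1 = method A, group 2 = method B. H0: μ_1 = μ_2; H1: μ_1 ≠ μ_2 (two-sample pooled-variance t-test, two-sided).
s_p² = [(20−1)·6.22² + (13−1)·5.49²]/(20+13−2) = 35.3794
t = (32 − 26.3)/√[35.3794·(1/20 + 1/13)] = 2.690
df = n₁ + n₂ − 2 = 31
Two-sided p-value ≈ 0.011
Since p ≈ 0.011 < α = 0.025, reject H0; the evidence is statistically significant.

2.690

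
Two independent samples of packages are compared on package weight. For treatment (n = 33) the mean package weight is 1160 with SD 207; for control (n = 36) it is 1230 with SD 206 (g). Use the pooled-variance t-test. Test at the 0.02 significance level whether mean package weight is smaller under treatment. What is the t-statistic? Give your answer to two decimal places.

-1.41

Let group 1 = treatment, group 2 = control. H0: μ_1 = μ_2; H1: μ_1 < μ_2 (two-sample pooled-variance t-test, left-tailed).
s_p² = [(33−1)·207² + (36−1)·206²]/(33+36−2) = 42633.3
t = (1160 − 1230)/√[42633.3·(1/33 + 1/36)] = -1.41
df = n₁ + n₂ − 2 = 67
p-value = P(T ≤ -1.41) ≈ 0.082
Since p ≈ 0.082 > α = 0.02, fail to reject H0; the data do not provide sufficient evidence against H0.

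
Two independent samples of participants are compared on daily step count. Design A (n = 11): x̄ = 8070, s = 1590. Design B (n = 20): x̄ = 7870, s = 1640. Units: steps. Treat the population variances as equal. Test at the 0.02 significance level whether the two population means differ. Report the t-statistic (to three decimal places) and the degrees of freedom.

t = 0.328, df = 29

Let group 1 = design A, group 2 = design B. H0: μ_1 = μ_2; H1: μ_1 ≠ μ_2 (two-sample pooled-variance t-test, two-sided).
s_p² = [(11−1)·1590² + (20−1)·1640²]/(11+20−2) = 2633910
t = (8070 − 7870)/√[2633910·(1/11 + 1/20)] = 0.328
df = n₁ + n₂ − 2 = 29
Two-sided p-value ≈ 0.745
Since p ≈ 0.745 > α = 0.02, fail to reject H0; the evidence is not statistically significant.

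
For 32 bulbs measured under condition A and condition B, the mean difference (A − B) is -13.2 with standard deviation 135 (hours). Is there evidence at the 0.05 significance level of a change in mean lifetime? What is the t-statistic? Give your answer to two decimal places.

H0: μ_d = 0; H1: μ_d ≠ 0 (paired t-test on the differences, two-sided).
t = d̄/(s_d/√n) = -13.2/(135/√32) = -0.55
df = n − 1 = 31
Two-sided p-value ≈ 0.5842
Since p ≈ 0.5842 > α = 0.05, fail to reject H0; the data do not provide sufficient evidence against H0.

-0.55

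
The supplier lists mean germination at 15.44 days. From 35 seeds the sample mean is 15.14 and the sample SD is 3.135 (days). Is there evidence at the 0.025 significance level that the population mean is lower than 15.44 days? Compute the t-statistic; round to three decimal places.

-0.566

H0: μ = 15.44; H1: μ < 15.44 (one-sample t-test, left-tailed).
t = (x̄ − μ₀)/(s/√n) = (15.14 − 15.44)/(3.135/√35) = -0.566
df = n − 1 = 34
p-value = P(T ≤ -0.566) ≈ 0.288
Since p ≈ 0.288 > α = 0.025, fail to reject H0; the evidence is not statistically significant.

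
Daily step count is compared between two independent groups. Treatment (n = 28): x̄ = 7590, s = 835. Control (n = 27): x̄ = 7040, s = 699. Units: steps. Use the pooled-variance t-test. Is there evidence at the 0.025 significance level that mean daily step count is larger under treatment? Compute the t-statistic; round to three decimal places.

Let group 1 = treatment, group 2 = control. H0: μ_1 = μ_2; H1: μ_1 > μ_2 (two-sample pooled-variance t-test, right-tailed).
s_p² = [(28−1)·835² + (27−1)·699²]/(28+27−2) = 594881
t = (7590 − 7040)/√[594881·(1/28 + 1/27)] = 2.644
df = n₁ + n₂ − 2 = 53
p-value = P(T ≥ 2.644) ≈ 0.0054
Since p ≈ 0.0054 < α = 0.025, reject H0; the data support H1.

2.644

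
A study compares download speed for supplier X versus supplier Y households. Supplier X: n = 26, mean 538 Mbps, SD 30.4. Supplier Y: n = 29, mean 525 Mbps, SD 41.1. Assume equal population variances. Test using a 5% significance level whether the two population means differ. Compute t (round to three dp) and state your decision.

Let group 1 = supplier X, group 2 = supplier Y. H0: μ_1 = μ_2; H1: μ_1 ≠ μ_2 (two-sample pooled-variance t-test, two-sided).
s_p² = [(26−1)·30.4² + (29−1)·41.1²]/(26+29−2) = 1328.34
t = (538 − 525)/√[1328.34·(1/26 + 1/29)] = 1.321
df = n₁ + n₂ − 2 = 53
Two-sided p-value ≈ 0.1923
Since p ≈ 0.1923 > α = 0.05, fail to reject H0; the evidence is not statistically significant.

t = 1.321; fail to reject H0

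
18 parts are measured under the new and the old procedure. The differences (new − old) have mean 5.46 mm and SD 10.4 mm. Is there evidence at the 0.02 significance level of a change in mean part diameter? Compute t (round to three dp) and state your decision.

t = 2.227; fail to reject H0

H0: μ_d = 0; H1: μ_d ≠ 0 (paired t-test on the differences, two-sided).
t = d̄/(s_d/√n) = 5.46/(10.4/√18) = 2.227
df = n − 1 = 17
Two-sided p-value ≈ 0.040
Since p ≈ 0.040 > α = 0.02, fail to reject H0; the data do not provide sufficient evidence against H0.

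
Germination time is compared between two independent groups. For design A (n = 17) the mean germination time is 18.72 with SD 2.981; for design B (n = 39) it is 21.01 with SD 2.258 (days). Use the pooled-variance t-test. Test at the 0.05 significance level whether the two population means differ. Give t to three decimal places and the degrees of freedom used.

Let group 1 = design A, group 2 = design B. H0: μ_1 = μ_2; H1: μ_1 ≠ μ_2 (two-sample pooled-variance t-test, two-sided).
s_p² = [(17−1)·2.981² + (39−1)·2.258²]/(17+39−2) = 6.22087
t = (18.72 − 21.01)/√[6.22087·(1/17 + 1/39)] = -3.159
df = n₁ + n₂ − 2 = 54
Two-sided p-value ≈ 0.003
Since p ≈ 0.003 < α = 0.05, reject H0; the data support H1.

t = -3.159, df = 54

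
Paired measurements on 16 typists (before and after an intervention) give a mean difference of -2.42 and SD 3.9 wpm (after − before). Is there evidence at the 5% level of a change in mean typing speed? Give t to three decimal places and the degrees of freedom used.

H0: μ_d = 0; H1: μ_d ≠ 0 (paired t-test on the differences, two-sided).
t = d̄/(s_d/√n) = -2.42/(3.9/√16) = -2.482
df = n − 1 = 15
Two-sided p-value ≈ 0.0254
Since p ≈ 0.0254 < α = 0.05, reject H0; the data support H1.

t = -2.482, df = 15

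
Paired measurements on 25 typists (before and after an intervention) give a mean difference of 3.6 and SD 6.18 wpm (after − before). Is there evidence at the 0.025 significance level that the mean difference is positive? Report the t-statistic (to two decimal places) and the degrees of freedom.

t = 2.91, df = 24

H0: μ_d = 0; H1: μ_d > 0 (paired t-test on the differences, right-tailed).
t = d̄/(s_d/√n) = 3.6/(6.18/√25) = 2.91
df = n − 1 = 24
p-value = P(T ≥ 2.91) ≈ 0.004
Since p ≈ 0.004 < α = 0.025, reject H0; the evidence is statistically significant.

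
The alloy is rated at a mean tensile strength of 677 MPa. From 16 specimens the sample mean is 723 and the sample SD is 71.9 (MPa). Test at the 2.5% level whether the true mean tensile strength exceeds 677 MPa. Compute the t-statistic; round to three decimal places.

H0: μ = 677; H1: μ > 677 (one-sample t-test, right-tailed).
t = (x̄ − μ₀)/(s/√n) = (723 − 677)/(71.9/√16) = 2.559
df = n − 1 = 15
p-value = P(T ≥ 2.559) ≈ 0.0109
Since p ≈ 0.0109 < α = 0.025, reject H0; the data support H1.

2.559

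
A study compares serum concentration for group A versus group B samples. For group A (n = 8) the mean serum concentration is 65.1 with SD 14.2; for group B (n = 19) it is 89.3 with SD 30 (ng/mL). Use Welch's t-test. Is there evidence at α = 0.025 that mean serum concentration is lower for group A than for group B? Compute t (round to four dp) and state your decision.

t = -2.8407; reject H0

Let group 1 = group A, group 2 = group B. H0: μ_1 = μ_2; H1: μ_1 < μ_2 (Welch's two-sample t-test, left-tailed).
t = (x̄_1 − x̄_2)/√(s_1²/n_1 + s_2²/n_2) = (65.1 − 89.3)/√(14.2²/8 + 30²/19) = -2.8407
Welch–Satterthwaite df ≈ 24.45
p-value = P(T ≤ -2.8407) ≈ 0.004
Since p ≈ 0.004 < α = 0.025, reject H0; the evidence is statistically significant.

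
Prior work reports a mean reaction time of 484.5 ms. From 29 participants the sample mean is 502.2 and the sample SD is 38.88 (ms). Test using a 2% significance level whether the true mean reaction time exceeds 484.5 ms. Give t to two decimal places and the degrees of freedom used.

t = 2.45, df = 28

H0: μ = 484.5; H1: μ > 484.5 (one-sample t-test, right-tailed).
t = (x̄ − μ₀)/(s/√n) = (502.2 − 484.5)/(38.88/√29) = 2.45
df = n − 1 = 28
p-value = P(T ≥ 2.45) ≈ 0.010
Since p ≈ 0.010 < α = 0.02, reject H0; the data support H1.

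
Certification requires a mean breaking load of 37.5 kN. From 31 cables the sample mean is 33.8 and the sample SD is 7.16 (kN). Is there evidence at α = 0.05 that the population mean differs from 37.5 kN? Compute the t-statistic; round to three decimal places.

-2.877

H0: μ = 37.5; H1: μ ≠ 37.5 (one-sample t-test, two-sided).
t = (x̄ − μ₀)/(s/√n) = (33.8 − 37.5)/(7.16/√31) = -2.877
df = n − 1 = 30
Two-sided p-value ≈ 0.0073
Since p ≈ 0.0073 < α = 0.05, reject H0; the evidence is statistically significant.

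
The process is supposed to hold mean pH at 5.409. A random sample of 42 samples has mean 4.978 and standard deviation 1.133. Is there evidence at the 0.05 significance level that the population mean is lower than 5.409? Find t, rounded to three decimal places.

H0: μ = 5.409; H1: μ < 5.409 (one-sample t-test, left-tailed).
t = (x̄ − μ₀)/(s/√n) = (4.978 − 5.409)/(1.133/√42) = -2.465
df = n − 1 = 41
p-value = P(T ≤ -2.465) ≈ 0.0090
Since p ≈ 0.0090 < α = 0.05, reject H0; the data support H1.

-2.465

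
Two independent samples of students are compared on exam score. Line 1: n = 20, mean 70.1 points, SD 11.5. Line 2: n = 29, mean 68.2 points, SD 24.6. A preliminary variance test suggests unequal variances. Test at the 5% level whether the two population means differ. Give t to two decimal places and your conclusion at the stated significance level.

t = 0.36; fail to reject H0

Let group 1 = line 1, group 2 = line 2. H0: μ_1 = μ_2; H1: μ_1 ≠ μ_2 (Welch's two-sample t-test, two-sided).
t = (x̄_1 − x̄_2)/√(s_1²/n_1 + s_2²/n_2) = (70.1 − 68.2)/√(11.5²/20 + 24.6²/29) = 0.36
Welch–Satterthwaite df ≈ 42.30
Two-sided p-value ≈ 0.719
Since p ≈ 0.719 > α = 0.05, fail to reject H0; the data do not provide sufficient evidence against H0.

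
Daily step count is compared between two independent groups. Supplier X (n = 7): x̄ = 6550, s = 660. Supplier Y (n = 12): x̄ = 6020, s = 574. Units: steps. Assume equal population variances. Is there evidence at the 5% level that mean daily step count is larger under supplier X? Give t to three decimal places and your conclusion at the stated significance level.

Let group 1 = supplier X, group 2 = supplier Y. H0: μ_1 = μ_2; H1: μ_1 > μ_2 (two-sample pooled-variance t-test, right-tailed).
s_p² = [(7−1)·660² + (12−1)·574²]/(7+12−2) = 366932
t = (6550 − 6020)/√[366932·(1/7 + 1/12)] = 1.840
df = n₁ + n₂ − 2 = 17
p-value = P(T ≥ 1.840) ≈ 0.042
Since p ≈ 0.042 < α = 0.05, reject H0; the evidence is statistically significant.

t = 1.840; reject H0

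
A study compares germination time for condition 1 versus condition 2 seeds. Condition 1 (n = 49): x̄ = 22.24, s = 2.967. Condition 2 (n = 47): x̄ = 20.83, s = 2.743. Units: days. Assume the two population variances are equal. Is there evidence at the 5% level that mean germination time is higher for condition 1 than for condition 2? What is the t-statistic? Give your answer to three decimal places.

2.415

Let group 1 = condition 1, group 2 = condition 2. H0: μ_1 = μ_2; H1: μ_1 > μ_2 (two-sample pooled-variance t-test, right-tailed).
s_p² = [(49−1)·2.967² + (47−1)·2.743²]/(49+47−2) = 8.17718
t = (22.24 − 20.83)/√[8.17718·(1/49 + 1/47)] = 2.415
df = n₁ + n₂ − 2 = 94
p-value = P(T ≥ 2.415) ≈ 0.009
Since p ≈ 0.009 < α = 0.05, reject H0; the data support H1.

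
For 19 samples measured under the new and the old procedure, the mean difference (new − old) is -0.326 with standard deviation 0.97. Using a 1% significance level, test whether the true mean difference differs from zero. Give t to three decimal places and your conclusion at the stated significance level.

H0: μ_d = 0; H1: μ_d ≠ 0 (paired t-test on the differences, two-sided).
t = d̄/(s_d/√n) = -0.326/(0.97/√19) = -1.465
df = n − 1 = 18
Two-sided p-value ≈ 0.1602
Since p ≈ 0.1602 > α = 0.01, fail to reject H0; the data do not provide sufficient evidence against H0.

t = -1.465; fail to reject H0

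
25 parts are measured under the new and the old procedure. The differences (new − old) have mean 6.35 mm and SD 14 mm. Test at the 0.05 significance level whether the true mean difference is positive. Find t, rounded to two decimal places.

H0: μ_d = 0; H1: μ_d > 0 (paired t-test on the differences, right-tailed).
t = d̄/(s_d/√n) = 6.35/(14/√25) = 2.27
df = n − 1 = 24
p-value = P(T ≥ 2.27) ≈ 0.0163
Since p ≈ 0.0163 < α = 0.05, reject H0; the data support H1.

2.27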